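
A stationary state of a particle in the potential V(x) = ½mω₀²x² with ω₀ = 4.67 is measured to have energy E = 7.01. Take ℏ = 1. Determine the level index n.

n = 1

E_n = ℏω₀(n + ½) ⇒ n = E/(ℏω₀) − ½ = 7.01/4.67 − 0.5 = 1.001 → n = 1.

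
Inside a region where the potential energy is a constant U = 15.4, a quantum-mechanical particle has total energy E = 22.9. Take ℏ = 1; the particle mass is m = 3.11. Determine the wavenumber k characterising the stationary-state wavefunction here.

With E > U the solution is oscillatory, ψ ∝ e^{±ikx} with k = √(2m(E − U))/ℏ.
k = √(2 × 3.11 × 7.5) = 6.830.

k = 6.83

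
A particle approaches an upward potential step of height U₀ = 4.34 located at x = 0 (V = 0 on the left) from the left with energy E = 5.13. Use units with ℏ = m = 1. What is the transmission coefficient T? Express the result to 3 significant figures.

On each side the TISE gives plane waves with k = √(2m(E − V))/ℏ: k₁ = √(2·1·5.13) = 3.203, k₂ = √(2·1·0.79) = 1.257.
Continuity of ψ and ψ′ at the step yields the reflection amplitude r = (k₁ − k₂)/(k₁ + k₂) = 0.4363; thus R = |r|² = 0.1904, T = 0.8096.

T = 0.810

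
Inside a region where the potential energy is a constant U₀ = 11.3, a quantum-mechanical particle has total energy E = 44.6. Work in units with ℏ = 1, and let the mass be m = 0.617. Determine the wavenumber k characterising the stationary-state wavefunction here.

With E > U₀ the solution is oscillatory, ψ ∝ e^{±ikx} with k = √(2m(E − U₀))/ℏ.
k = √(2 × 0.617 × 33.3) = 6.410.

k = 6.41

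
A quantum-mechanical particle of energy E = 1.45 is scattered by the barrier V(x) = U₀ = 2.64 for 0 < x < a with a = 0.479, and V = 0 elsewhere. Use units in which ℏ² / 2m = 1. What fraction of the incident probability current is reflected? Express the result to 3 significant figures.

Since E < U₀ the interior solution is evanescent with decay constant κ = √(2m(U₀ − E))/ℏ = 1.091.
κa = 0.5225, sinh(κa) = 0.5466.
Matching ψ, ψ′ at both faces gives T = [1 + U₀² sinh²(κa) / (4E(U₀ − E))]⁻¹ = 1/1.302 = 0.768.
R = 1 − T = 0.232.

R = 0.232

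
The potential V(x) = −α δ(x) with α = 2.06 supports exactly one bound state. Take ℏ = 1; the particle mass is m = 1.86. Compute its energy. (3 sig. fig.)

E = -3.95

The bound state is ψ(x) = √κ e^{−κ|x|}. The derivative jump ψ'(0⁺) − ψ'(0⁻) = −(2mα/ℏ²)ψ(0) fixes κ = mα/ℏ² = 3.832.
Then E = −ℏ²κ²/(2m) = −mα²/(2ℏ²) = -3.947.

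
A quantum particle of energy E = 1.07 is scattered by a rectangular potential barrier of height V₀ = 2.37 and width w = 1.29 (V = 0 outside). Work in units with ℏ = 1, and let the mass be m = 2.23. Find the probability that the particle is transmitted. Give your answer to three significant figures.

E < V₀: inside the barrier ψ ∝ e^{±κx} with κ = √(2m(V₀ − E))/ℏ = 2.408.
κw = 3.106, sinh(κw) = 11.15.
The exact tunnelling result is T⁻¹ = 1 + V₀² sinh²(κw) / [4E(V₀ − E)] = 126.4, so T = 0.00791.

T = 0.00791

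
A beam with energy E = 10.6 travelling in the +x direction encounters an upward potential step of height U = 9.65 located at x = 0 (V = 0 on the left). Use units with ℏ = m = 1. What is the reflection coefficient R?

R = 0.291

The wavenumbers are k₁ = √(2mE)/ℏ = 4.604 on the left and k₂ = √(2m(E − U))/ℏ = 1.378 on the right.
Continuity of ψ and ψ′ at the step yields the reflection amplitude r = (k₁ − k₂)/(k₁ + k₂) = 0.5392; thus R = |r|² = 0.2907, T = 0.7093.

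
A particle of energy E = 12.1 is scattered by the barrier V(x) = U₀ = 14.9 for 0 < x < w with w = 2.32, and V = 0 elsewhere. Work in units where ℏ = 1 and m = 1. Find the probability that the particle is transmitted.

E < U₀: inside the barrier ψ ∝ e^{±κx} with κ = √(2m(U₀ − E))/ℏ = 2.366.
κw = 5.490, sinh(κw) = 121.1.
The exact tunnelling result is T⁻¹ = 1 + U₀² sinh²(κw) / [4E(U₀ − E)] = 24040, so T = 0.0000416.

T = 0.0000416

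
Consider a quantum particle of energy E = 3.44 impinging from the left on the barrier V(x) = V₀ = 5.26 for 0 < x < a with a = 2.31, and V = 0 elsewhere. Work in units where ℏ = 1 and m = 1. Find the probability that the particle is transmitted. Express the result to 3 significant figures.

Since E < V₀ the interior solution is evanescent with decay constant κ = √(2m(V₀ − E))/ℏ = 1.908.
κa = 4.407, sinh(κa) = 41.01.
Matching ψ, ψ′ at both faces gives T = [1 + V₀² sinh²(κa) / (4E(V₀ − E))]⁻¹ = 1/1859 = 0.000538.

T = 0.000538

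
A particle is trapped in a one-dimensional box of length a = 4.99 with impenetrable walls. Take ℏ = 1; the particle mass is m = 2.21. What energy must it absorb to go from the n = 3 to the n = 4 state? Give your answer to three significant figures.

E_n = n²π²ℏ²/(2ma²), so ΔE = (4² − 3²) π²ℏ²/(2ma²).
ΔE = 7 × π² / (2 × 2.21 × 4.99²) = 0.6277.

ΔE = 0.628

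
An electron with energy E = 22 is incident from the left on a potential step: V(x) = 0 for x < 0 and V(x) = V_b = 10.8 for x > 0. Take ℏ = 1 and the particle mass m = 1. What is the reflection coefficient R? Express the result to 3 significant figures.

R = 0.0280

The wavenumbers are k₁ = √(2mE)/ℏ = 6.633 on the left and k₂ = √(2m(E − V_b))/ℏ = 4.733 on the right.
Matching ψ and ψ′ at x = 0 gives r = (k₁ − k₂)/(k₁ + k₂), so R = r² = 0.02796 and T = 1 − R = 0.9720.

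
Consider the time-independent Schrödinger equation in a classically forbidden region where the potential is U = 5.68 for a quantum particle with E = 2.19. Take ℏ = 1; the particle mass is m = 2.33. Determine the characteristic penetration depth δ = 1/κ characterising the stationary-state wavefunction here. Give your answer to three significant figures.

δ = 0.248

Since E < U the TISE in this region is ψ'' = κ²ψ with κ = √(2m(U − E))/ℏ.
κ = √(2 × 2.33 × 3.49) = 4.033. The penetration depth is δ = 1/κ = 0.248.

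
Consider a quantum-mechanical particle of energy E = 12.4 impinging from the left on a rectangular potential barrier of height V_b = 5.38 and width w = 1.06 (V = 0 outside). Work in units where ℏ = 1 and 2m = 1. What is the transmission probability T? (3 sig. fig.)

Above the barrier the interior wavenumber is k₂ = √(2m(E − V_b))/ℏ = 2.650, giving phase k₂w = 2.808.
T = [1 + V_b² sin²(k₂w) / (4E(E − V_b))]⁻¹ = 1/1.009 = 0.991.

T = 0.991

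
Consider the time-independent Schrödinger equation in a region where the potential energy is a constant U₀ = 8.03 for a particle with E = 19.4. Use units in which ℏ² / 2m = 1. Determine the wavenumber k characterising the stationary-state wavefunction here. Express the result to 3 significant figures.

With E > U₀ the solution is oscillatory, ψ ∝ e^{±ikx} with k = √(2m(E − U₀))/ℏ.
k = √(2 × 0.5 × 11.37) = 3.372.

k = 3.37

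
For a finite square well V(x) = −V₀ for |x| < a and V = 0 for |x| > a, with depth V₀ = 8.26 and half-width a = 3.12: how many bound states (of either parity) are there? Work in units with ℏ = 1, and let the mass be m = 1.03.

The dimensionless depth is z₀ = a√(2mV₀)/ℏ = 3.12 × √(17.02) = 12.87.
A new bound state (alternating even/odd) appears each time z₀ passes a multiple of π/2, so N = ⌊2z₀/π⌋ + 1 = ⌊8.193⌋ + 1 = 9.

N = 9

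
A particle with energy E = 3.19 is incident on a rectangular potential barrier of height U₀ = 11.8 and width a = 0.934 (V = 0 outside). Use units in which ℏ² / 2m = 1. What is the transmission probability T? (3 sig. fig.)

Since E < U₀ the interior solution is evanescent with decay constant κ = √(2m(U₀ − E))/ℏ = 2.934.
κa = 2.741, sinh(κa) = 7.716.
Matching ψ, ψ′ at both faces gives T = [1 + U₀² sinh²(κa) / (4E(U₀ − E))]⁻¹ = 1/76.46 = 0.0131.

T = 0.0131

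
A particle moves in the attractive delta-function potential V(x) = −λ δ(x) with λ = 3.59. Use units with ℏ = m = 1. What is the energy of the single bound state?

E = -6.44

For x ≠ 0 the bound state is ψ ∝ e^{−κ|x|}; integrating the TISE across the delta gives the cusp condition 2κ = 2mλ/ℏ², so κ = 3.590.
Then E = −ℏ²κ²/(2m) = −mλ²/(2ℏ²) = -6.444.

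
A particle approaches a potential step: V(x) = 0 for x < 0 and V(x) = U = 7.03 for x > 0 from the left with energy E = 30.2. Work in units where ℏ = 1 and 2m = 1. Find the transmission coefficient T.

The wavenumbers are k₁ = √(2mE)/ℏ = 5.495 on the left and k₂ = √(2m(E − U))/ℏ = 4.814 on the right.
Matching ψ and ψ′ at x = 0 gives r = (k₁ − k₂)/(k₁ + k₂), so R = r² = 0.004376 and T = 1 − R = 0.9956.

T = 0.996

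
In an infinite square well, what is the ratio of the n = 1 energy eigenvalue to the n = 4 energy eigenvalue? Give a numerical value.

E_n = n²π²ℏ²/(2mL²) so the ratio is n₂²/n₁² = 1/16 = 0.0625.

0.0625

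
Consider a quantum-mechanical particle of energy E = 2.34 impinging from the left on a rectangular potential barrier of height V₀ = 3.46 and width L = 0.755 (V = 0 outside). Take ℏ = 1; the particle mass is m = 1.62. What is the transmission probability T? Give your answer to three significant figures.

Since E < V₀ the interior solution is evanescent with decay constant κ = √(2m(V₀ − E))/ℏ = 1.905.
κL = 1.438, sinh(κL) = 1.988.
The exact tunnelling result is T⁻¹ = 1 + V₀² sinh²(κL) / [4E(V₀ − E)] = 5.513, so T = 0.181.

T = 0.181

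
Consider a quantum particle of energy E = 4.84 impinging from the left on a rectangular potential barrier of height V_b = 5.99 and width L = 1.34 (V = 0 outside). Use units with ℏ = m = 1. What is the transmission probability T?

T = 0.0423

Since E < V_b the interior solution is evanescent with decay constant κ = √(2m(V_b − E))/ℏ = 1.517.
κL = 2.032, sinh(κL) = 3.750.
Matching ψ, ψ′ at both faces gives T = [1 + V_b² sinh²(κL) / (4E(V_b − E))]⁻¹ = 1/23.66 = 0.0423.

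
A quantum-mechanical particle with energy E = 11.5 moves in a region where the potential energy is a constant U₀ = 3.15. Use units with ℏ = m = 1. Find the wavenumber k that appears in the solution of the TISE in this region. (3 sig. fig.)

With E > U₀ the solution is oscillatory, ψ ∝ e^{±ikx} with k = √(2m(E − U₀))/ℏ.
k = √(2 × 1 × 8.35) = 4.087.

k = 4.09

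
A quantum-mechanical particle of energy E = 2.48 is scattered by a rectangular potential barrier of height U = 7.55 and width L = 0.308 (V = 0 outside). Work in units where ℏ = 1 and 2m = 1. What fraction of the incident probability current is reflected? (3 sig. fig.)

Since E < U the interior solution is evanescent with decay constant κ = √(2m(U − E))/ℏ = 2.252.
κL = 0.6935, sinh(κL) = 0.7505.
The exact tunnelling result is T⁻¹ = 1 + U² sinh²(κL) / [4E(U − E)] = 1.638, so T = 0.610.
R = 1 − T = 0.390.

R = 0.390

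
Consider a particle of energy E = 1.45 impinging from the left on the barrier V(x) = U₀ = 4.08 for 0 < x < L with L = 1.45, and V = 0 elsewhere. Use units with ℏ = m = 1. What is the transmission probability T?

T = 0.00473

E < U₀: inside the barrier ψ ∝ e^{±κx} with κ = √(2m(U₀ − E))/ℏ = 2.293.
κL = 3.326, sinh(κL) = 13.89.
Matching ψ, ψ′ at both faces gives T = [1 + U₀² sinh²(κL) / (4E(U₀ − E))]⁻¹ = 1/211.5 = 0.00473.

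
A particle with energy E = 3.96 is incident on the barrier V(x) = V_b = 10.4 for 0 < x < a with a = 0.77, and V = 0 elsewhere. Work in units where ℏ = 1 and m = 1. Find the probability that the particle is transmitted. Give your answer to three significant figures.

T = 0.0149

Since E < V_b the interior solution is evanescent with decay constant κ = √(2m(V_b − E))/ℏ = 3.589.
κa = 2.763, sinh(κa) = 7.896.
Matching ψ, ψ′ at both faces gives T = [1 + V_b² sinh²(κa) / (4E(V_b − E))]⁻¹ = 1/67.10 = 0.0149.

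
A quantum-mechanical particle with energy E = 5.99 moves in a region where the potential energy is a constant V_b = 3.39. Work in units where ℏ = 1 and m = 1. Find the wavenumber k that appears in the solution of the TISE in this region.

With E > V_b the solution is oscillatory, ψ ∝ e^{±ikx} with k = √(2m(E − V_b))/ℏ.
k = √(2 × 1 × 2.6) = 2.280.

k = 2.28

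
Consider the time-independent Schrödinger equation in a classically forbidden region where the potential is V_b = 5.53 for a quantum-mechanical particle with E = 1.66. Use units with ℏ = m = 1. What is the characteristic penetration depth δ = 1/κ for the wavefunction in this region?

δ = 0.359

Since E < V_b the TISE in this region is ψ'' = κ²ψ with κ = √(2m(V_b − E))/ℏ.
κ = √(2 × 1 × 3.87) = 2.782. The penetration depth is δ = 1/κ = 0.359.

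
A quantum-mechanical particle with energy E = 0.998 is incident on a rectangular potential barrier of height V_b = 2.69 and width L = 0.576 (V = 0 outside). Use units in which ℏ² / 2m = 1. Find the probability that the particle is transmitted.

T = 0.580

Since E < V_b the interior solution is evanescent with decay constant κ = √(2m(V_b − E))/ℏ = 1.301.
κL = 0.7492, sinh(κL) = 0.8213.
Matching ψ, ψ′ at both faces gives T = [1 + V_b² sinh²(κL) / (4E(V_b − E))]⁻¹ = 1/1.723 = 0.580.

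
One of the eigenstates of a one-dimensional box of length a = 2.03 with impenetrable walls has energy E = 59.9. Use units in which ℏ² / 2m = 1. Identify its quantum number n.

For an infinite well E_n = n²π²ℏ²/(2ma²), so n = (a/πℏ)√(2mE).
n = (2.03/π) × √(2 × 0.5 × 59.9) = 5.001 → n = 5.

n = 5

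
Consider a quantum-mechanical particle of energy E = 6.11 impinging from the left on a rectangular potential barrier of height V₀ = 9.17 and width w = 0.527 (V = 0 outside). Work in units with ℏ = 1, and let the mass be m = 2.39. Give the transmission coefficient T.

T = 0.0614

Since E < V₀ the interior solution is evanescent with decay constant κ = √(2m(V₀ − E))/ℏ = 3.824.
κw = 2.016, sinh(κw) = 3.686.
The exact tunnelling result is T⁻¹ = 1 + V₀² sinh²(κw) / [4E(V₀ − E)] = 16.27, so T = 0.0614.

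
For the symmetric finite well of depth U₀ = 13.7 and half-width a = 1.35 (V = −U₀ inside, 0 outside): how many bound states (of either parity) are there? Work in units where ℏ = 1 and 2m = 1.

Define the well-strength parameter z₀ = (a/ℏ)√(2mU₀) = 1.35 × √(2·0.5·13.7) = 4.997.
The even/odd transcendental equations gain one root per π/2 in z₀, giving N = 1 + ⌊2z₀/π⌋ = 1 + ⌊3.181⌋ = 4.

N = 4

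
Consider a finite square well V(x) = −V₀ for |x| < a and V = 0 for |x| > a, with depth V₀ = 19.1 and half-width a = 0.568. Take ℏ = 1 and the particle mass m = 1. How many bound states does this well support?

N = 3

Define the well-strength parameter z₀ = (a/ℏ)√(2mV₀) = 0.568 × √(2·1·19.1) = 3.511.
The even/odd transcendental equations gain one root per π/2 in z₀, giving N = 1 + ⌊2z₀/π⌋ = 1 + ⌊2.235⌋ = 3.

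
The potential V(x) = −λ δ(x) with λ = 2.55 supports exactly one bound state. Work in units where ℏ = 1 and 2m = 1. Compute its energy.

E = -1.63

The bound state is ψ(x) = √κ e^{−κ|x|}. The derivative jump ψ'(0⁺) − ψ'(0⁻) = −(2mλ/ℏ²)ψ(0) fixes κ = mλ/ℏ² = 1.275.
Then E = −ℏ²κ²/(2m) = −mλ²/(2ℏ²) = -1.626.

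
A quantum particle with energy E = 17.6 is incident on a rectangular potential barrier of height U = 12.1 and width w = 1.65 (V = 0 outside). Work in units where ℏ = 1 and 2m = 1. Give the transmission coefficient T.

T = 0.857

Above the barrier the interior wavenumber is k₂ = √(2m(E − U))/ℏ = 2.345, giving phase k₂w = 3.870.
Matching at both interfaces gives T⁻¹ = 1 + U² sin²(k₂w) / [4E(E − U)] = 1.167, hence T = 0.857.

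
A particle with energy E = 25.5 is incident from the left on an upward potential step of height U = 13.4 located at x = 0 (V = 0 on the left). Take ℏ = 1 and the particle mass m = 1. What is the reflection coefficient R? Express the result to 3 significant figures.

R = 0.0339

The wavenumbers are k₁ = √(2mE)/ℏ = 7.141 on the left and k₂ = √(2m(E − U))/ℏ = 4.919 on the right.
Continuity of ψ and ψ′ at the step yields the reflection amplitude r = (k₁ − k₂)/(k₁ + k₂) = 0.1842; thus R = |r|² = 0.03394, T = 0.9661.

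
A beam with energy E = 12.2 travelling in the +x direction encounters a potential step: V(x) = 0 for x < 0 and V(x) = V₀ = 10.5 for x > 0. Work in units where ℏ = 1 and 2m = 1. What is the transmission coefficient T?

On each side the TISE gives plane waves with k = √(2m(E − V))/ℏ: k₁ = √(2·½·12.2) = 3.493, k₂ = √(2·½·1.7) = 1.304.
Matching ψ and ψ′ at x = 0 gives r = (k₁ − k₂)/(k₁ + k₂), so R = r² = 0.2083 and T = 1 − R = 0.7917.

T = 0.792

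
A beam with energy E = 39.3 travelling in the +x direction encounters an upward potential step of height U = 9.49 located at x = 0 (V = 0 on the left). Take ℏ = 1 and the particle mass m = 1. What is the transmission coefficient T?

T = 0.995

On each side the TISE gives plane waves with k = √(2m(E − V))/ℏ: k₁ = √(2·1·39.3) = 8.866, k₂ = √(2·1·29.81) = 7.721.
Continuity of ψ and ψ′ at the step yields the reflection amplitude r = (k₁ − k₂)/(k₁ + k₂) = 0.06899; thus R = |r|² = 0.004759, T = 0.9952.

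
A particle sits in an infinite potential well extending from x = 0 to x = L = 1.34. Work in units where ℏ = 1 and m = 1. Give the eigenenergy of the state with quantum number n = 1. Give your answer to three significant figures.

E = 2.75

Requiring ψ(0) = ψ(L) = 0 quantises k = nπ/L, hence E_n = ℏ²k²/2m = n²π²ℏ²/(2mL²).
E_1 = 1² × π² / (2 × 1 × 1.34²) = 2.748.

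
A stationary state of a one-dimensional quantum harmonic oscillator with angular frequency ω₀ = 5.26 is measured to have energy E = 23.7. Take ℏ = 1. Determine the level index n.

Invert E_n = (n + ½)ℏω₀: n = E/ℏω₀ − ½ = 4.006, so n = 4.

n = 4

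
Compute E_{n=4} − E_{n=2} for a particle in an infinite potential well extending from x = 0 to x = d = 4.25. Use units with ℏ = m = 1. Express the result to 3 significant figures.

ΔE = 3.28

E_n = n²π²ℏ²/(2md²), so ΔE = (4² − 2²) π²ℏ²/(2md²).
ΔE = 12 × π² / (2 × 1 × 4.25²) = 3.278.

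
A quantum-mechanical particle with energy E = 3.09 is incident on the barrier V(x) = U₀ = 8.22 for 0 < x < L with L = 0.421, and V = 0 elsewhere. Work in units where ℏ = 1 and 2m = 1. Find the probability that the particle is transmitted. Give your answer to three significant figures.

T = 0.435

E < U₀: inside the barrier ψ ∝ e^{±κx} with κ = √(2m(U₀ − E))/ℏ = 2.265.
κL = 0.9535, sinh(κL) = 1.105.
Matching ψ, ψ′ at both faces gives T = [1 + U₀² sinh²(κL) / (4E(U₀ − E))]⁻¹ = 1/2.301 = 0.435.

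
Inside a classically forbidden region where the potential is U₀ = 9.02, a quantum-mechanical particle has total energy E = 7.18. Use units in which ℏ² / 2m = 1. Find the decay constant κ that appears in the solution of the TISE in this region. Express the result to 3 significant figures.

κ = 1.36

Since E < U₀ the TISE in this region is ψ'' = κ²ψ with κ = √(2m(U₀ − E))/ℏ.
κ = √(2 × 0.5 × 1.84) = 1.356.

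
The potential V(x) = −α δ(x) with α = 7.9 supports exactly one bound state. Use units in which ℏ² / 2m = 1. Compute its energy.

For x ≠ 0 the bound state is ψ ∝ e^{−κ|x|}; integrating the TISE across the delta gives the cusp condition 2κ = 2mα/ℏ², so κ = 3.950.
Then E = −ℏ²κ²/(2m) = −mα²/(2ℏ²) = -15.60.

E = -15.6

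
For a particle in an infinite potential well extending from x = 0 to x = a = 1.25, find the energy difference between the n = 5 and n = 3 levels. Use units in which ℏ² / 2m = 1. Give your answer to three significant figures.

E_n = n²π²ℏ²/(2ma²), so ΔE = (5² − 3²) π²ℏ²/(2ma²).
ΔE = 16 × π² / (2 × 0.5 × 1.25²) = 101.1.

ΔE = 101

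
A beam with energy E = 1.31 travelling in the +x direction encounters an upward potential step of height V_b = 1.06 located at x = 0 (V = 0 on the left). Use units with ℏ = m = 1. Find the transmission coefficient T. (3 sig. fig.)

The wavenumbers are k₁ = √(2mE)/ℏ = 1.619 on the left and k₂ = √(2m(E − V_b))/ℏ = 0.7071 on the right.
Continuity of ψ and ψ′ at the step yields the reflection amplitude r = (k₁ − k₂)/(k₁ + k₂) = 0.3919; thus R = |r|² = 0.1536, T = 0.8464.

T = 0.846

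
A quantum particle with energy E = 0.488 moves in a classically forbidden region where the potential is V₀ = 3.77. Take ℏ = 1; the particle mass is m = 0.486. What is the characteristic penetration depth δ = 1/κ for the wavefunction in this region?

δ = 0.560

Since E < V₀ the TISE in this region is ψ'' = κ²ψ with κ = √(2m(V₀ − E))/ℏ.
κ = √(2 × 0.486 × 3.282) = 1.786. The penetration depth is δ = 1/κ = 0.560.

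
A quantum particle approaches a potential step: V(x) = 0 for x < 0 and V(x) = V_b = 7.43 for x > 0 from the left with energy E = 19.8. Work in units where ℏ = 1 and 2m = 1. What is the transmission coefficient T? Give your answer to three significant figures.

T = 0.986

The wavenumbers are k₁ = √(2mE)/ℏ = 4.450 on the left and k₂ = √(2m(E − V_b))/ℏ = 3.517 on the right.
Matching ψ and ψ′ at x = 0 gives r = (k₁ − k₂)/(k₁ + k₂), so R = r² = 0.01370 and T = 1 − R = 0.9863.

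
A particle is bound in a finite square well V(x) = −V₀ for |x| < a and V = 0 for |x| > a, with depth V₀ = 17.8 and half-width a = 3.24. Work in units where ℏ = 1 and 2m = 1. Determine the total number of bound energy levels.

The dimensionless depth is z₀ = a√(2mV₀)/ℏ = 3.24 × √(17.80) = 13.67.
A new bound state (alternating even/odd) appears each time z₀ passes a multiple of π/2, so N = ⌊2z₀/π⌋ + 1 = ⌊8.702⌋ + 1 = 9.

N = 9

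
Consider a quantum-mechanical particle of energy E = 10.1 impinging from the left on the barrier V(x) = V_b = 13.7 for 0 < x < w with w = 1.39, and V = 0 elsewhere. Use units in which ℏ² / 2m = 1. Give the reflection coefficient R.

R = 0.984

Since E < V_b the interior solution is evanescent with decay constant κ = √(2m(V_b − E))/ℏ = 1.897.
κw = 2.637, sinh(κw) = 6.952.
Matching ψ, ψ′ at both faces gives T = [1 + V_b² sinh²(κw) / (4E(V_b − E))]⁻¹ = 1/63.37 = 0.0158.
R = 1 − T = 0.984.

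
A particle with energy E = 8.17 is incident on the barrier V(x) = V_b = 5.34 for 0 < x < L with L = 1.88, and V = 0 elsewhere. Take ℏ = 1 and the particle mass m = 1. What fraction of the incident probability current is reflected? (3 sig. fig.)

R = 0.225

Above the barrier the interior wavenumber is k₂ = √(2m(E − V_b))/ℏ = 2.379, giving phase k₂L = 4.473.
Matching at both interfaces gives T⁻¹ = 1 + V_b² sin²(k₂L) / [4E(E − V_b)] = 1.291, hence T = 0.775.
R = 1 − T = 0.225.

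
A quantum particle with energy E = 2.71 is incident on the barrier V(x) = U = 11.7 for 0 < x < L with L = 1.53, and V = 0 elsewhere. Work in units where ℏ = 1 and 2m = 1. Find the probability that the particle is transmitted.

E < U: inside the barrier ψ ∝ e^{±κx} with κ = √(2m(U − E))/ℏ = 2.998.
κL = 4.587, sinh(κL) = 49.12.
Matching ψ, ψ′ at both faces gives T = [1 + U² sinh²(κL) / (4E(U − E))]⁻¹ = 1/3390 = 0.000295.

T = 0.000295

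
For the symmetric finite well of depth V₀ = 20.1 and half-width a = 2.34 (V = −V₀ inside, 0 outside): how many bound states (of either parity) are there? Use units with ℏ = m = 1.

Define the well-strength parameter z₀ = (a/ℏ)√(2mV₀) = 2.34 × √(2·1·20.1) = 14.84.
A new bound state (alternating even/odd) appears each time z₀ passes a multiple of π/2, so N = ⌊2z₀/π⌋ + 1 = ⌊9.445⌋ + 1 = 10.

N = 10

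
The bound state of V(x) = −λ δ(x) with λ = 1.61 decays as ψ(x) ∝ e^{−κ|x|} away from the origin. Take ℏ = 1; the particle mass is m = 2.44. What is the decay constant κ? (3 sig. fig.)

κ = 3.93

Integrating the TISE across x = 0 gives the cusp condition ψ'(0⁺) − ψ'(0⁻) = −(2mλ/ℏ²)ψ(0).
With ψ ∝ e^{−κ|x|} this yields −2κ = −2mλ/ℏ², so κ = mλ/ℏ² = 3.928.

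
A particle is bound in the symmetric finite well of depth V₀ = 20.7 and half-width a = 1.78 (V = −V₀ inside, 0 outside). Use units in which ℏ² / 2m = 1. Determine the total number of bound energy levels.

The dimensionless depth is z₀ = a√(2mV₀)/ℏ = 1.78 × √(20.70) = 8.099.
A new bound state (alternating even/odd) appears each time z₀ passes a multiple of π/2, so N = ⌊2z₀/π⌋ + 1 = ⌊5.156⌋ + 1 = 6.

N = 6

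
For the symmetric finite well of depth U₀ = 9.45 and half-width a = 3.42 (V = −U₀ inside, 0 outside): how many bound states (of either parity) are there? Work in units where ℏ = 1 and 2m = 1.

The dimensionless depth is z₀ = a√(2mU₀)/ℏ = 3.42 × √(9.450) = 10.51.
The even/odd transcendental equations gain one root per π/2 in z₀, giving N = 1 + ⌊2z₀/π⌋ = 1 + ⌊6.693⌋ = 7.

N = 7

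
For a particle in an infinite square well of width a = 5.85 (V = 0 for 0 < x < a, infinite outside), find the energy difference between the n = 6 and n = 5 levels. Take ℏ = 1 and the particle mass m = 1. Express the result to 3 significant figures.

ΔE = 1.59

E_n = n²π²ℏ²/(2ma²), so ΔE = (6² − 5²) π²ℏ²/(2ma²).
ΔE = 11 × π² / (2 × 1 × 5.85²) = 1.586.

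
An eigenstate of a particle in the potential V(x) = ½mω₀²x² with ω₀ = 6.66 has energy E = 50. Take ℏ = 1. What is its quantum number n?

E_n = ℏω₀(n + ½) ⇒ n = E/(ℏω₀) − ½ = 50/6.66 − 0.5 = 7.008 → n = 7.

n = 7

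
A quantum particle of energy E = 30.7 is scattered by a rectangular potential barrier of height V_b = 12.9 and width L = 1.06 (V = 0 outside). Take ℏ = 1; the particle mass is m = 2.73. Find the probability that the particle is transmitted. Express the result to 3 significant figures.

Above the barrier the interior wavenumber is k₂ = √(2m(E − V_b))/ℏ = 9.858, giving phase k₂L = 10.45.
Matching at both interfaces gives T⁻¹ = 1 + V_b² sin²(k₂L) / [4E(E − V_b)] = 1.056, hence T = 0.947.

T = 0.947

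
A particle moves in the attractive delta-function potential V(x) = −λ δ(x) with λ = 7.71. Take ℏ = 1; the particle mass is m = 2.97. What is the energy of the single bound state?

E = -88.3

The bound state is ψ(x) = √κ e^{−κ|x|}. The derivative jump ψ'(0⁺) − ψ'(0⁻) = −(2mλ/ℏ²)ψ(0) fixes κ = mλ/ℏ² = 22.90.
Then E = −ℏ²κ²/(2m) = −mλ²/(2ℏ²) = -88.27.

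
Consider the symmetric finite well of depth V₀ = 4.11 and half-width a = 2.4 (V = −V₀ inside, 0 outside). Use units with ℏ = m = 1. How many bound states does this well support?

Define the well-strength parameter z₀ = (a/ℏ)√(2mV₀) = 2.4 × √(2·1·4.11) = 6.881.
A new bound state (alternating even/odd) appears each time z₀ passes a multiple of π/2, so N = ⌊2z₀/π⌋ + 1 = ⌊4.381⌋ + 1 = 5.

N = 5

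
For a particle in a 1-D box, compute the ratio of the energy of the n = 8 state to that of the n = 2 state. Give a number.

16

E_n = n²π²ℏ²/(2mL²) so the ratio is n₂²/n₁² = 64/4 = 16.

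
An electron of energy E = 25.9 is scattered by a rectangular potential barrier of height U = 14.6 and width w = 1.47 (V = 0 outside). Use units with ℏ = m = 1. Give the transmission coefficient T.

T = 0.929

E > U: inside the barrier k₂ = √(2m(E − U))/ℏ = 4.754, k₂w = 6.988.
T = [1 + U² sin²(k₂w) / (4E(E − U))]⁻¹ = 1/1.076 = 0.929.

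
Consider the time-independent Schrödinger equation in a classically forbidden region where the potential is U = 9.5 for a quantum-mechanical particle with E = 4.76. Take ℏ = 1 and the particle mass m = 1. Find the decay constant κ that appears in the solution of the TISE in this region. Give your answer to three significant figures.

κ = 3.08

Since E < U the TISE in this region is ψ'' = κ²ψ with κ = √(2m(U − E))/ℏ.
κ = √(2 × 1 × 4.74) = 3.079.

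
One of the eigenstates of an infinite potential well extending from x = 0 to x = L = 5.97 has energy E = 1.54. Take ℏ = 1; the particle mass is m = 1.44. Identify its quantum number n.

n = 4

From E_n = n²π²ℏ²/(2mL²) invert to n = √(2mL²E)/(πℏ).
n = (5.97/π) × √(2 × 1.44 × 1.54) = 4.002 → n = 4.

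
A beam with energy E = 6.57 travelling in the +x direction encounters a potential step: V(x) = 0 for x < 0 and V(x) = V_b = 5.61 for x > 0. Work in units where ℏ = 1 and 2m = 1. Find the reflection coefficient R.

R = 0.200

On each side the TISE gives plane waves with k = √(2m(E − V))/ℏ: k₁ = √(2·½·6.57) = 2.563, k₂ = √(2·½·0.96) = 0.9798.
Continuity of ψ and ψ′ at the step yields the reflection amplitude r = (k₁ − k₂)/(k₁ + k₂) = 0.4469; thus R = |r|² = 0.1997, T = 0.8003.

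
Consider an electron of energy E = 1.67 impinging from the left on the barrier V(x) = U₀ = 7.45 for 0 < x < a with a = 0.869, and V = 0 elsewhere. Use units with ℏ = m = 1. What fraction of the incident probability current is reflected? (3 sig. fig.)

Since E < U₀ the interior solution is evanescent with decay constant κ = √(2m(U₀ − E))/ℏ = 3.400.
κa = 2.955, sinh(κa) = 9.571.
The exact tunnelling result is T⁻¹ = 1 + U₀² sinh²(κa) / [4E(U₀ − E)] = 132.7, so T = 0.00754.
R = 1 − T = 0.992.

R = 0.992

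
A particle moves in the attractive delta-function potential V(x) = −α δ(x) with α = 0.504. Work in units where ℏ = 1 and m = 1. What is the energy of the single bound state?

E = -0.127

For x ≠ 0 the bound state is ψ ∝ e^{−κ|x|}; integrating the TISE across the delta gives the cusp condition 2κ = 2mα/ℏ², so κ = 0.5040.
Then E = −ℏ²κ²/(2m) = −mα²/(2ℏ²) = -0.1270.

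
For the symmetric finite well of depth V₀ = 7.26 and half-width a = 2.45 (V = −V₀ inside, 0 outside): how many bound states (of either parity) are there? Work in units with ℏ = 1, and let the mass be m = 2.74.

N = 10

The dimensionless depth is z₀ = a√(2mV₀)/ℏ = 2.45 × √(39.78) = 15.45.
A new bound state (alternating even/odd) appears each time z₀ passes a multiple of π/2, so N = ⌊2z₀/π⌋ + 1 = ⌊9.838⌋ + 1 = 10.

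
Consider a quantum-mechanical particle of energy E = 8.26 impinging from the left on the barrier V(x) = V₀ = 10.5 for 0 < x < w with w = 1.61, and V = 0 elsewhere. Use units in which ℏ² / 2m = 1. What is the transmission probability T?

Since E < V₀ the interior solution is evanescent with decay constant κ = √(2m(V₀ − E))/ℏ = 1.497.
κw = 2.410, sinh(κw) = 5.520.
Matching ψ, ψ′ at both faces gives T = [1 + V₀² sinh²(κw) / (4E(V₀ − E))]⁻¹ = 1/46.39 = 0.0216.

T = 0.0216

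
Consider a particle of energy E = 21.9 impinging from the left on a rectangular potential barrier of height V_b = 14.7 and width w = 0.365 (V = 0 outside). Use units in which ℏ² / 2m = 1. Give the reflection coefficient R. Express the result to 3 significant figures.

R = 0.191

E > V_b: inside the barrier k₂ = √(2m(E − V_b))/ℏ = 2.683, k₂w = 0.9794.
T = [1 + V_b² sin²(k₂w) / (4E(E − V_b))]⁻¹ = 1/1.236 = 0.809.
R = 1 − T = 0.191.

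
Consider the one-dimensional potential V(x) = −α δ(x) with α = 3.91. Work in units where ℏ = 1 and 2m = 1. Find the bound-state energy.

For x ≠ 0 the bound state is ψ ∝ e^{−κ|x|}; integrating the TISE across the delta gives the cusp condition 2κ = 2mα/ℏ², so κ = 1.955.
Then E = −ℏ²κ²/(2m) = −mα²/(2ℏ²) = -3.822.

E = -3.82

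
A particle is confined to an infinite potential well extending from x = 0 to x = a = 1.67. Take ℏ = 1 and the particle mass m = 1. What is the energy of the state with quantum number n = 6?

Requiring ψ(0) = ψ(a) = 0 quantises k = nπ/a, hence E_n = ℏ²k²/2m = n²π²ℏ²/(2ma²).
E_6 = 6² × π² / (2 × 1 × 1.67²) = 63.70.

E = 63.7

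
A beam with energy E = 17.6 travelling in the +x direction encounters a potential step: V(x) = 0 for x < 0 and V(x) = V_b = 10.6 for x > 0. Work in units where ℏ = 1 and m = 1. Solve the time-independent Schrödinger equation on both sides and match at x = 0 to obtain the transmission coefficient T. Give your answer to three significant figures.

T = 0.949

On each side the TISE gives plane waves with k = √(2m(E − V))/ℏ: k₁ = √(2·1·17.6) = 5.933, k₂ = √(2·1·7) = 3.742.
Continuity of ψ and ψ′ at the step yields the reflection amplitude r = (k₁ − k₂)/(k₁ + k₂) = 0.2265; thus R = |r|² = 0.05130, T = 0.9487.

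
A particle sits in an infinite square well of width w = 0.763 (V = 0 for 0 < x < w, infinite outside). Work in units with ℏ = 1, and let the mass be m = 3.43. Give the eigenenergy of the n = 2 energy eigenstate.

E = 9.89

The infinite-well eigenfunctions ψ_n = √(2/w) sin(nπx/w) vanish at both walls, giving E_n = n²π²ℏ²/(2mw²).
E_2 = 2² × π² / (2 × 3.43 × 0.763²) = 9.885.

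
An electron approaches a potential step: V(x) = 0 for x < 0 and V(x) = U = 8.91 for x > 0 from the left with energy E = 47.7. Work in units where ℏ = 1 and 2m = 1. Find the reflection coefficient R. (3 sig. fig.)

R = 0.00267

The wavenumbers are k₁ = √(2mE)/ℏ = 6.907 on the left and k₂ = √(2m(E − U))/ℏ = 6.228 on the right.
Matching ψ and ψ′ at x = 0 gives r = (k₁ − k₂)/(k₁ + k₂), so R = r² = 0.002667 and T = 1 − R = 0.9973.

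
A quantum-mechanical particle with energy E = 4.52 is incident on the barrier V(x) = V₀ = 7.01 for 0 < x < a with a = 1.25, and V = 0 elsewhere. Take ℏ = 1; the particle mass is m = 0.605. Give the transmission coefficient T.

T = 0.0468

Since E < V₀ the interior solution is evanescent with decay constant κ = √(2m(V₀ − E))/ℏ = 1.736.
κa = 2.170, sinh(κa) = 4.321.
The exact tunnelling result is T⁻¹ = 1 + V₀² sinh²(κa) / [4E(V₀ − E)] = 21.38, so T = 0.0468.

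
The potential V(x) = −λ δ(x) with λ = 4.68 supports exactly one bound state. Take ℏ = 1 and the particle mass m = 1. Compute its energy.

The bound state is ψ(x) = √κ e^{−κ|x|}. The derivative jump ψ'(0⁺) − ψ'(0⁻) = −(2mλ/ℏ²)ψ(0) fixes κ = mλ/ℏ² = 4.680.
Then E = −ℏ²κ²/(2m) = −mλ²/(2ℏ²) = -10.95.

E = -11.0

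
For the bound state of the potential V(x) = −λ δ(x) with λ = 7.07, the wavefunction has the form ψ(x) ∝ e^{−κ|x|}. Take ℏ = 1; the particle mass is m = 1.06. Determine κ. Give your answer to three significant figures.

κ = 7.49

Integrate −(ℏ²/2m)ψ'' − λδ(x)ψ = Eψ from −ε to +ε: the ψ'' term gives ψ'(0⁺) − ψ'(0⁻) and the δ term gives −(2mλ/ℏ²)ψ(0).
With ψ ∝ e^{−κ|x|} this yields −2κ = −2mλ/ℏ², so κ = mλ/ℏ² = 7.494.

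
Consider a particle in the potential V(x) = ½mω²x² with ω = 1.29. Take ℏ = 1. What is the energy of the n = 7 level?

E = 9.68

Using E_n = (n + ½)ℏω: E_7 = 7.5 × 1.29 = 9.675.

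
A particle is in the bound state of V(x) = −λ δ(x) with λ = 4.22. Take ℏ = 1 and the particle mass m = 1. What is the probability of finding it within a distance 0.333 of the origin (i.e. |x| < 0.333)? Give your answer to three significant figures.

The normalised bound state is ψ = √κ e^{−κ|x|} with κ = mλ/ℏ² = 4.220.
P(|x| < d) = ∫_{−d}^{d} κ e^{−2κ|x|} dx = 1 − e^{−2κd} = 1 − e^{−2.811} = 0.9398.

P = 0.940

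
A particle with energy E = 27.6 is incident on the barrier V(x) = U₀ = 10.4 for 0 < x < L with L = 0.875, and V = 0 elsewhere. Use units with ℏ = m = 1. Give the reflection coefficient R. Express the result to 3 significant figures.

E > U₀: inside the barrier k₂ = √(2m(E − U₀))/ℏ = 5.865, k₂L = 5.132.
Matching at both interfaces gives T⁻¹ = 1 + U₀² sin²(k₂L) / [4E(E − U₀)] = 1.048, hence T = 0.955.
R = 1 − T = 0.0454.

R = 0.0454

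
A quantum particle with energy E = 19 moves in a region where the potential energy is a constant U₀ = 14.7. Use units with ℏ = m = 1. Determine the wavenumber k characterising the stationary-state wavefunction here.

k = 2.93

With E > U₀ the solution is oscillatory, ψ ∝ e^{±ikx} with k = √(2m(E − U₀))/ℏ.
k = √(2 × 1 × 4.3) = 2.933.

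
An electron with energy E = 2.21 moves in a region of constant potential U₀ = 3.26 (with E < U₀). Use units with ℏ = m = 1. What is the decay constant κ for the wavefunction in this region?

κ = 1.45

Since E < U₀ the TISE in this region is ψ'' = κ²ψ with κ = √(2m(U₀ − E))/ℏ.
κ = √(2 × 1 × 1.05) = 1.449.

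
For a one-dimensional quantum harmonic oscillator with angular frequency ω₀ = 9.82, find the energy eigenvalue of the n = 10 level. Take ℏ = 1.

The oscillator eigenvalues are E_n = ℏω₀(n + ½), so E_10 = 9.82 × 10.5 = 103.1.

E = 103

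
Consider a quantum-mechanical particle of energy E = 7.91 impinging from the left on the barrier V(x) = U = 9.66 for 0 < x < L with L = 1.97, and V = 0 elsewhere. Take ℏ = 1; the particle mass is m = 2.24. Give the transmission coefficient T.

T = 0.0000384

E < U: inside the barrier ψ ∝ e^{±κx} with κ = √(2m(U − E))/ℏ = 2.800.
κL = 5.516, sinh(κL) = 124.3.
Matching ψ, ψ′ at both faces gives T = [1 + U² sinh²(κL) / (4E(U − E))]⁻¹ = 1/26050 = 0.0000384.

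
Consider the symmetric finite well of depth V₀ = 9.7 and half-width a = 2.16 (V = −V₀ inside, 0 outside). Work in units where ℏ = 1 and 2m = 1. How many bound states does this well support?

N = 5

Define the well-strength parameter z₀ = (a/ℏ)√(2mV₀) = 2.16 × √(2·0.5·9.7) = 6.727.
The even/odd transcendental equations gain one root per π/2 in z₀, giving N = 1 + ⌊2z₀/π⌋ = 1 + ⌊4.283⌋ = 5.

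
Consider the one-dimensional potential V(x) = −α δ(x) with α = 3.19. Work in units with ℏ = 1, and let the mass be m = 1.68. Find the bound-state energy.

E = -8.55

The bound state is ψ(x) = √κ e^{−κ|x|}. The derivative jump ψ'(0⁺) − ψ'(0⁻) = −(2mα/ℏ²)ψ(0) fixes κ = mα/ℏ² = 5.359.
Then E = −ℏ²κ²/(2m) = −mα²/(2ℏ²) = -8.548.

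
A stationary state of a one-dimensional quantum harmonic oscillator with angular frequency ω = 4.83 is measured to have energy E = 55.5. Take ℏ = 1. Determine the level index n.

E_n = ℏω(n + ½) ⇒ n = E/(ℏω) − ½ = 55.5/4.83 − 0.5 = 10.991 → n = 11.

n = 11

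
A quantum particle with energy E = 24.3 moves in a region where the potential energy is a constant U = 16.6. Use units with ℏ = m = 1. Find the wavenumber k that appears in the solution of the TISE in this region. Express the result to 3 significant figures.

k = 3.92

With E > U the solution is oscillatory, ψ ∝ e^{±ikx} with k = √(2m(E − U))/ℏ.
k = √(2 × 1 × 7.7) = 3.924.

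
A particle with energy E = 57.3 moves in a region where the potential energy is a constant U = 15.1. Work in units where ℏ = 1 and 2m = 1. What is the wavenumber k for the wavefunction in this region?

With E > U the solution is oscillatory, ψ ∝ e^{±ikx} with k = √(2m(E − U))/ℏ.
k = √(2 × 0.5 × 42.2) = 6.496.

k = 6.50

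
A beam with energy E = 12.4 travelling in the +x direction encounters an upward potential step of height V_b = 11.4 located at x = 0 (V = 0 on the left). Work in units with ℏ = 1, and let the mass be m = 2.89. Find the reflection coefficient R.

The wavenumbers are k₁ = √(2mE)/ℏ = 8.466 on the left and k₂ = √(2m(E − V_b))/ℏ = 2.404 on the right.
Continuity of ψ and ψ′ at the step yields the reflection amplitude r = (k₁ − k₂)/(k₁ + k₂) = 0.5577; thus R = |r|² = 0.3110, T = 0.6890.

R = 0.311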